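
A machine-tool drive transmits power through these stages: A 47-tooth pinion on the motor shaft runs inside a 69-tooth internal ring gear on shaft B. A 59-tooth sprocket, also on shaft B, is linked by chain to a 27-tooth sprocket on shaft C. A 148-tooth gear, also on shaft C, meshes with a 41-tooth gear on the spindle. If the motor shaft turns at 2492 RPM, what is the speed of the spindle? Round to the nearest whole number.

13389 RPM

the motor shaft → shaft B (internal gear, 69/47): 2492 ÷ 1.4681 = 1697.4 RPM
shaft B → shaft C (chain, 27/59): 1697.4 ÷ 0.45763 = 3709.2 RPM
shaft C → the spindle (gear mesh, 41/148): 3709.2 ÷ 0.27703 = 13389 RPM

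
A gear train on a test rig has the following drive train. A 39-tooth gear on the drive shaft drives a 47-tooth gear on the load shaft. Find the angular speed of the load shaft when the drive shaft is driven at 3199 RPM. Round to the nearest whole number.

2654 RPM

gear mesh 47/39 = 1.2051 → 3199/1.2051 = 2654.5 RPM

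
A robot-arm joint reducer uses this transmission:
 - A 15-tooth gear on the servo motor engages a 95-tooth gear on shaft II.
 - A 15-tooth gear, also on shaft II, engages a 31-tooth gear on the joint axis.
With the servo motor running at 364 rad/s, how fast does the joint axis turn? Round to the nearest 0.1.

gear mesh 95/15 = 6.3333 → 364/6.3333 = 57.474 rad/s
gear mesh 31/15 = 2.0667 → 57.474/2.0667 = 27.81 rad/s

27.8 rad/s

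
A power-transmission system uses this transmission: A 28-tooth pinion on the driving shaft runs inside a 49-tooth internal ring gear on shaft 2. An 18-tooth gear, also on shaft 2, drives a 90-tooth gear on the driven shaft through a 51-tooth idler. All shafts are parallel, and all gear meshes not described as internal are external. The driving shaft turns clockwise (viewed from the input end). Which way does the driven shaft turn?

clockwise

the driving shaft → shaft 2: internal mesh, same direction → CW.
shaft 2 → the driven shaft: driver → idler → driven is 2 external meshes, 2 reversals → CW.
2 reversals in total — an even number — so the driven shaft turns the same way as the driving shaft.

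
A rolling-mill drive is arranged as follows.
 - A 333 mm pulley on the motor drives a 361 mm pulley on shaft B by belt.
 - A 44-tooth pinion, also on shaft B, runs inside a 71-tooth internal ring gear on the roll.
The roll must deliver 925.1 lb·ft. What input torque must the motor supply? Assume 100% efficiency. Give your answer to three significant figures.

Overall ratio R = 1.0841 × 1.6136 = 1.7493.
Input torque = output torque / R = 925.1 / 1.7493 = 528.83 lb·ft.

529 lb·ft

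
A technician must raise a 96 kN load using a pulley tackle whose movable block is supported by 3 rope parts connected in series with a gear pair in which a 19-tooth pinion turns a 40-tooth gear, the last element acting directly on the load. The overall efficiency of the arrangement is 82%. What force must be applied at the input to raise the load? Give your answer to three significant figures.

Block-and-tackle MA = number of supporting rope parts = 3.
Gear pair MA = 40/19 = 2.1053.
Combined ideal MA = 3 × 2.1053 = 6.3158.
Actual MA = 6.3158 × 0.82 = 5.1789.
Effort = load / actual MA = 96 / 5.1789 = 18.537 kN.

18.5 kN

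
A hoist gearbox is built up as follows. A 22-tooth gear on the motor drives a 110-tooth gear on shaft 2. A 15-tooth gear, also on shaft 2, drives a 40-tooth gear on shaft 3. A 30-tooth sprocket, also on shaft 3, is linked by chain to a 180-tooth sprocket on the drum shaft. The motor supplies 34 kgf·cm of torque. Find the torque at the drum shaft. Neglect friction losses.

After the gear mesh (110/22): 34 × 5 = 170 kgf·cm
After the gear mesh (40/15): 170 × 2.6667 = 453.33 kgf·cm
After the chain (180/30): 453.33 × 6 = 2720 kgf·cm

2720 kgf·cm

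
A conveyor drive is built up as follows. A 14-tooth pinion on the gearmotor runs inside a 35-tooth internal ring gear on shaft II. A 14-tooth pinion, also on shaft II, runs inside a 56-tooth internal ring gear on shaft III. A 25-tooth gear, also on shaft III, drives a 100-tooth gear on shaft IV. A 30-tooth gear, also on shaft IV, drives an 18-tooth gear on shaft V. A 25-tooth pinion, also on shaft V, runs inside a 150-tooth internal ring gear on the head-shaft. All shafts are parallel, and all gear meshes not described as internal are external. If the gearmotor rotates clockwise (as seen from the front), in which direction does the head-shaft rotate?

the gearmotor → shaft II: internal mesh, same direction → CW.
shaft II → shaft III: internal mesh, same direction → CW.
shaft III → shaft IV: external mesh, 1 reversal → CCW.
shaft IV → shaft V: external mesh, 1 reversal → CW.
shaft V → the head-shaft: internal mesh, same direction → CW.
2 reversals in total — an even number — so the head-shaft turns the same way as the gearmotor.

clockwise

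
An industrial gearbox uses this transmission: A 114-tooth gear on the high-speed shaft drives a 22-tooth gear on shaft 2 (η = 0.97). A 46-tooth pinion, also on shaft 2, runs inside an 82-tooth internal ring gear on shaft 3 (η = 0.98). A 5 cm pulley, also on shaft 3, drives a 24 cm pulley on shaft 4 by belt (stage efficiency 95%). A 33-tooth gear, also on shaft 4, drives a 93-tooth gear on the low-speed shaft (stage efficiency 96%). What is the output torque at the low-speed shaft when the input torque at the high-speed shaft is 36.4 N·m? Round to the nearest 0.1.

After the gear mesh (22/114): 36.4 × 0.19298 × 0.97 = 6.8138 N·m
After the internal gear (82/46): 6.8138 × 1.7826 × 0.98 = 11.903 N·m
After the belt (24/5): 11.903 × 4.8 × 0.95 = 54.28 N·m
After the gear mesh (93/33): 54.28 × 2.8182 × 0.96 = 146.85 N·m

146.9 N·m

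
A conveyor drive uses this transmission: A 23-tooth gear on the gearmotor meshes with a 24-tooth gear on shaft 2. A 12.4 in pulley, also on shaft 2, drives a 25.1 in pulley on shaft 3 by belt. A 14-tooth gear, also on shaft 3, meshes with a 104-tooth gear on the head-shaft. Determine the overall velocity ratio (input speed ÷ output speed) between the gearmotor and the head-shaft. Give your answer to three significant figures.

15.7

Each stage contributes driven/driver: gear mesh 24/23 = 1.0435, belt 25.1/12.4 = 2.0242, gear mesh 104/14 = 7.4286.
Overall: 1.0435 × 2.0242 × 7.4286 = 15.691.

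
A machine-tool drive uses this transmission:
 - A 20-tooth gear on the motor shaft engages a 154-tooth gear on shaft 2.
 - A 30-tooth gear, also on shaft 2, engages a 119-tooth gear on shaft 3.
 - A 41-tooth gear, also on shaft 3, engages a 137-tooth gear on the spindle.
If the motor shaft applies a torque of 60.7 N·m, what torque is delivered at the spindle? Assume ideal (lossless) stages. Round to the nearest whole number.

Gear mesh: ratio = 154/20 = 7.7; torque at shaft 2 = 60.7 × 7.7 = 467.39 N·m.
Gear mesh: ratio = 119/30 = 3.9667; torque at shaft 3 = 467.39 × 3.9667 = 1854 N·m.
Gear mesh: ratio = 137/41 = 3.3415; torque at the spindle = 1854 × 3.3415 = 6195 N·m.

6195 N·m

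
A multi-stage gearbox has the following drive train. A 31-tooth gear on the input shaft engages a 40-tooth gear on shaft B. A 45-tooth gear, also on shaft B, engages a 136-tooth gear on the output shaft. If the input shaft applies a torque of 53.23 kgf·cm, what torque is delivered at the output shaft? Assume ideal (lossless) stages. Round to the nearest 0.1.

After the gear mesh (40/31): 53.23 × 1.2903 = 68.684 kgf·cm
After the gear mesh (136/45): 68.684 × 3.0222 = 207.58 kgf·cm

207.6 kgf·cm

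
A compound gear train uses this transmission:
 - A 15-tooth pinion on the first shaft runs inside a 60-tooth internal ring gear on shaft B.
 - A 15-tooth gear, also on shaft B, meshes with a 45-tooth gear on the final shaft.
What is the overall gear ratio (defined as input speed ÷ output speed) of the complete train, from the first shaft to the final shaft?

12

Each stage contributes driven/driver: internal gear 60/15 = 4, gear mesh 45/15 = 3.
Overall: 4 × 3 = 12.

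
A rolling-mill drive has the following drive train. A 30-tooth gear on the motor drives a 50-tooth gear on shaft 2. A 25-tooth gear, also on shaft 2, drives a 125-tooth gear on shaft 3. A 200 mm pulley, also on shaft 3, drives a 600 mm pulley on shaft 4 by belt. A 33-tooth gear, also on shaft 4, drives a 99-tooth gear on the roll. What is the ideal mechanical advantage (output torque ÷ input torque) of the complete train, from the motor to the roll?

Each stage contributes driven/driver: gear mesh 50/30 = 1.6667, gear mesh 125/25 = 5, belt 600/200 = 3, gear mesh 99/33 = 3.
Overall: 1.6667 × 5 × 3 × 3 = 75.

75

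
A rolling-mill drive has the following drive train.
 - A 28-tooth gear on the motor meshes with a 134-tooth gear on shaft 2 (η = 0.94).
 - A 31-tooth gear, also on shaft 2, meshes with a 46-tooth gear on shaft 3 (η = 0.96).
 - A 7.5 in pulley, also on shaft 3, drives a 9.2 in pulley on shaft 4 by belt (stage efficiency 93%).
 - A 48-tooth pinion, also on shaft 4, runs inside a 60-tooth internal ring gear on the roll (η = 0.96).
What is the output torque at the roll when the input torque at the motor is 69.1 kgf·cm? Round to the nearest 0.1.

606.2 kgf·cm

After the gear mesh (134/28): 69.1 × 4.7857 × 0.94 = 310.85 kgf·cm
After the gear mesh (46/31): 310.85 × 1.4839 × 0.96 = 442.81 kgf·cm
After the belt (9.2/7.5): 442.81 × 1.2267 × 0.93 = 505.16 kgf·cm
After the internal gear (60/48): 505.16 × 1.25 × 0.96 = 606.19 kgf·cm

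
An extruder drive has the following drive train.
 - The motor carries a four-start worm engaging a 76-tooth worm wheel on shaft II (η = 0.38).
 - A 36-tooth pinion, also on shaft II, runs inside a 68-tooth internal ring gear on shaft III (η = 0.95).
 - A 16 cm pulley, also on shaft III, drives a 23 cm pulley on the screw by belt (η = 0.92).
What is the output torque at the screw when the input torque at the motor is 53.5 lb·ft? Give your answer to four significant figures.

916.7 lb·ft

After the worm (76/4): 53.5 × 19 × 0.38 = 386.27 lb·ft
After the internal gear (68/36): 386.27 × 1.8889 × 0.95 = 693.14 lb·ft
After the belt (23/16): 693.14 × 1.4375 × 0.92 = 916.68 lb·ft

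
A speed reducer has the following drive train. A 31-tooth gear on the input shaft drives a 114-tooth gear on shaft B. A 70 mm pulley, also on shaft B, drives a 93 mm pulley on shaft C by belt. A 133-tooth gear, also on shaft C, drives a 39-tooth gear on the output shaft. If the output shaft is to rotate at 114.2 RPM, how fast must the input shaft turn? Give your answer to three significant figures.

Overall ratio R = 3.6774 × 1.3286 × 0.29323 = 1.4327.
Required input speed = output speed × R = 114.2 × 1.4327 = 163.61 RPM.

164 RPM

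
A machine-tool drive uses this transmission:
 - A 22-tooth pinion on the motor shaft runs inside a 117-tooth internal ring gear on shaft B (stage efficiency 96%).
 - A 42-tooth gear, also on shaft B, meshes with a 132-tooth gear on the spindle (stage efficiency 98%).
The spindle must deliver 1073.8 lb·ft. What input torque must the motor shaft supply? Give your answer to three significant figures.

68.3 lb·ft

Overall ratio R = 5.3182 × 3.1429 = 16.714; overall efficiency η = 0.96 × 0.98 = 0.9408.
Input torque = output torque / (R × η) = 1073.8 / (16.714 × 0.9408) = 68.287 lb·ft.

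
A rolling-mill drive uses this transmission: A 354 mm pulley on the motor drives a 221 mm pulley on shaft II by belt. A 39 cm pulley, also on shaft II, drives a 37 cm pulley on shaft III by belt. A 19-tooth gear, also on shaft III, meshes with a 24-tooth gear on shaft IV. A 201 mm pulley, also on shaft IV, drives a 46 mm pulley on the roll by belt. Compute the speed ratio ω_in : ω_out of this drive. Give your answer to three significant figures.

0.171

Each stage contributes driven/driver: belt 221/354 = 0.62429, belt 37/39 = 0.94872, gear mesh 24/19 = 1.2632, belt 46/201 = 0.22886.
Overall: 0.62429 × 0.94872 × 1.2632 × 0.22886 = 0.17122.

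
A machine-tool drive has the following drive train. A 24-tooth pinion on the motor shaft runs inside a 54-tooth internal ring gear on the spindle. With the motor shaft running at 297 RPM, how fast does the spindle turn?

132 RPM

the motor shaft → the spindle (internal gear, 54/24): 297 ÷ 2.25 = 132 RPM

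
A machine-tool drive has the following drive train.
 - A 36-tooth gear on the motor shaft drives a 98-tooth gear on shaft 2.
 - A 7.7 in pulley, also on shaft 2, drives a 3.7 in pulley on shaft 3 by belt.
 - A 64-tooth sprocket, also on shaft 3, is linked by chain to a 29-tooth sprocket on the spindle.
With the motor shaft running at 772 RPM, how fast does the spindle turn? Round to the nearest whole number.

1302 RPM

the motor shaft → shaft 2 (gear mesh, 98/36): 772 ÷ 2.7222 = 283.59 RPM
shaft 2 → shaft 3 (belt, 3.7/7.7): 283.59 ÷ 0.48052 = 590.18 RPM
shaft 3 → the spindle (chain, 29/64): 590.18 ÷ 0.45312 = 1302.5 RPM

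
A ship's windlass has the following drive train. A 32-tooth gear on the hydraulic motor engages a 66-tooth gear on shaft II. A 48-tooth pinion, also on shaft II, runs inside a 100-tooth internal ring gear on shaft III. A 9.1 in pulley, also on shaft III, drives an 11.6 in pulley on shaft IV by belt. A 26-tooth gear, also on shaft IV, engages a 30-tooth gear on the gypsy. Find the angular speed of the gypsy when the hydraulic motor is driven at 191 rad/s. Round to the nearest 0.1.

30.2 rad/s

Gear mesh: ratio = 66/32 = 2.0625, so shaft II turns at 191 / 2.0625 = 92.606 rad/s.
Internal gear: ratio = 100/48 = 2.0833, so shaft III turns at 92.606 / 2.0833 = 44.451 rad/s.
Belt: ratio = 11.6/9.1 = 1.2747, so shaft IV turns at 44.451 / 1.2747 = 34.871 rad/s.
Gear mesh: ratio = 30/26 = 1.1538, so the gypsy turns at 34.871 / 1.1538 = 30.222 rad/s.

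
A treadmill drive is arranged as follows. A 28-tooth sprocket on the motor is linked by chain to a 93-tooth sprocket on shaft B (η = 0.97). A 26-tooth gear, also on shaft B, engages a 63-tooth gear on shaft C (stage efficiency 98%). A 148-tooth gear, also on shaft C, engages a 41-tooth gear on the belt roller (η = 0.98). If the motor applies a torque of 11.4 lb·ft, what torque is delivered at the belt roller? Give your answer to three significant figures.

23.7 lb·ft

chain 93/28 = 3.3214 → τ = 11.4·3.3214·0.97 = 36.728 lb·ft
gear mesh 63/26 = 2.4231 → τ = 36.728·2.4231·0.98 = 87.216 lb·ft
gear mesh 41/148 = 0.27703 → τ = 87.216·0.27703·0.98 = 23.678 lb·ft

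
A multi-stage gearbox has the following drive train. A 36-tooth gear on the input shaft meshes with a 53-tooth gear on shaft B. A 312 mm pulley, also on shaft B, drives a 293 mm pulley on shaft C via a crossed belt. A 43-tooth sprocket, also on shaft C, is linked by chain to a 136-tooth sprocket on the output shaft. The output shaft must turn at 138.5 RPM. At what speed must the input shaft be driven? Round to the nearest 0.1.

Overall ratio R = 1.4722 × 0.9391 × 3.1628 = 4.3728.
Required input speed = output speed × R = 138.5 × 4.3728 = 605.63 RPM.

605.6 RPM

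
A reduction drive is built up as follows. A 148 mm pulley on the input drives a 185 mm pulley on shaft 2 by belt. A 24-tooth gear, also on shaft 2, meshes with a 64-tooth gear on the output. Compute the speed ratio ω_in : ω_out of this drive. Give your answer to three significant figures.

3.33

Each stage contributes driven/driver: belt 185/148 = 1.25, gear mesh 64/24 = 2.6667.
Overall: 1.25 × 2.6667 = 3.3333.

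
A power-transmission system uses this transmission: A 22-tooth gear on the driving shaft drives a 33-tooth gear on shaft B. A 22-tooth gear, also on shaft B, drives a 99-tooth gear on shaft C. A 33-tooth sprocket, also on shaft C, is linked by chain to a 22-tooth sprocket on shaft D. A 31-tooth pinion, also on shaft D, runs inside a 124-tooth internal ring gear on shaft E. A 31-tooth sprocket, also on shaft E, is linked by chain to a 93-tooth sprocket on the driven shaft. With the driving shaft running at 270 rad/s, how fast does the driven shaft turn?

5 rad/s

Gear mesh: ratio = 33/22 = 1.5, so shaft B turns at 270 / 1.5 = 180 rad/s.
Gear mesh: ratio = 99/22 = 4.5, so shaft C turns at 180 / 4.5 = 40 rad/s.
Chain: ratio = 22/33 = 0.66667, so shaft D turns at 40 / 0.66667 = 60 rad/s.
Internal gear: ratio = 124/31 = 4, so shaft E turns at 60 / 4 = 15 rad/s.
Chain: ratio = 93/31 = 3, so the driven shaft turns at 15 / 3 = 5 rad/s.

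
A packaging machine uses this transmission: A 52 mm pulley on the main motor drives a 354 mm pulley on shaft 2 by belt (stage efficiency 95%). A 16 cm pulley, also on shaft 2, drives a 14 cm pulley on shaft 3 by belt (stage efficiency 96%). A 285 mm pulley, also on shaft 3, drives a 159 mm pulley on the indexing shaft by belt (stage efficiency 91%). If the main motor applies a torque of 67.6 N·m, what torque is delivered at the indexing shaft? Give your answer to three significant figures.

186 N·m

belt 354/52 = 6.8077 → τ = 67.6·6.8077·0.95 = 437.19 N·m
belt 14/16 = 0.875 → τ = 437.19·0.875·0.96 = 367.24 N·m
belt 159/285 = 0.55789 → τ = 367.24·0.55789·0.91 = 186.44 N·m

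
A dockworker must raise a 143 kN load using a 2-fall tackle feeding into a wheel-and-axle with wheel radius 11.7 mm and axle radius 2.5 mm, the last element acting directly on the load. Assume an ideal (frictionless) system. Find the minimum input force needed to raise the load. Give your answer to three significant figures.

Block-and-tackle MA = number of supporting rope parts = 2.
Wheel-and-axle MA = R/r = 11.7/2.5 = 4.68.
Combined ideal MA = 2 × 4.68 = 9.36.
Effort = load / MA = 143 / 9.36 = 15.278 kN.

15.3 kN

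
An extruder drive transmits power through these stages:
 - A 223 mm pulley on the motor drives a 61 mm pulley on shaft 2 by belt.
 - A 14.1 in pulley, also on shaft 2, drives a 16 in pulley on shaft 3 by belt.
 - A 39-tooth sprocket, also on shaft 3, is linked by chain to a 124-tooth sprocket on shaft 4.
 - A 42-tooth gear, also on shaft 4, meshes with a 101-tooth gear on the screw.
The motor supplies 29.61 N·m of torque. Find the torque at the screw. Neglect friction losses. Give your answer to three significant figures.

Belt: ratio = 61/223 = 0.27354; torque at shaft 2 = 29.61 × 0.27354 = 8.0996 N·m.
Belt: ratio = 16/14.1 = 1.1348; torque at shaft 3 = 8.0996 × 1.1348 = 9.191 N·m.
Chain: ratio = 124/39 = 3.1795; torque at shaft 4 = 9.191 × 3.1795 = 29.223 N·m.
Gear mesh: ratio = 101/42 = 2.4048; torque at the screw = 29.223 × 2.4048 = 70.274 N·m.

70.3 N·m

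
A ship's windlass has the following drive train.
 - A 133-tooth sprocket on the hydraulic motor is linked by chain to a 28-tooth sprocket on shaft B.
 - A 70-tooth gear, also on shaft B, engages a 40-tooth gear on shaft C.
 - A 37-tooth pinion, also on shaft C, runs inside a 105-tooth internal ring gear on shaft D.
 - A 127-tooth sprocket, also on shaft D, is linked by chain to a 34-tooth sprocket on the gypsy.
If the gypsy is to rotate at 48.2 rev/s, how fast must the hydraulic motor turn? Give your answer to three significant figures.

4.41 rev/s

Overall ratio R = 0.21053 × 0.57143 × 2.8378 × 0.26772 = 0.091397.
Required input speed = output speed × R = 48.2 × 0.091397 = 4.4053 rev/s.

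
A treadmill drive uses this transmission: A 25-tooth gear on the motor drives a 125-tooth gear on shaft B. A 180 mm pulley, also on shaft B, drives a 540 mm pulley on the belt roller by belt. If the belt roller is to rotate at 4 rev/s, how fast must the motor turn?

Overall ratio R = 5 × 3 = 15.
Required input speed = output speed × R = 4 × 15 = 60 rev/s.

60 rev/s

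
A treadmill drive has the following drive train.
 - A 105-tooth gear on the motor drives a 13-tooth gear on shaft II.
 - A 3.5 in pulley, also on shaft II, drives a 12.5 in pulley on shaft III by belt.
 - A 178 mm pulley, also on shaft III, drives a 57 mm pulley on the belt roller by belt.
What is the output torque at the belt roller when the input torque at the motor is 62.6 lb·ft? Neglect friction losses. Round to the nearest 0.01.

After the gear mesh (13/105): 62.6 × 0.12381 = 7.7505 lb·ft
After the belt (12.5/3.5): 7.7505 × 3.5714 = 27.68 lb·ft
After the belt (57/178): 27.68 × 0.32022 = 8.8639 lb·ft

8.86 lb·ft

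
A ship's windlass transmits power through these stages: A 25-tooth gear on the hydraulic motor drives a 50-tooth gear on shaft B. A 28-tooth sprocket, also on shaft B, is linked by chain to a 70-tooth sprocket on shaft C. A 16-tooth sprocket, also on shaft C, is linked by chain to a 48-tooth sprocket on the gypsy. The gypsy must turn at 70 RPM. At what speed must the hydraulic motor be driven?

1050 RPM

Overall ratio R = 2 × 2.5 × 3 = 15.
Required input speed = output speed × R = 70 × 15 = 1050 RPM.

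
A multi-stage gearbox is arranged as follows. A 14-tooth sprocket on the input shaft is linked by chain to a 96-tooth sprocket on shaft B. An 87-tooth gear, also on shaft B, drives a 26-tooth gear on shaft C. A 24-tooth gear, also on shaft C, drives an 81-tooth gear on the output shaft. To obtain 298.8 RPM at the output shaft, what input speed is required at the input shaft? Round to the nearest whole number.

Overall ratio R = 6.8571 × 0.29885 × 3.375 = 6.9163.
Required input speed = output speed × R = 298.8 × 6.9163 = 2066.6 RPM.

2067 RPM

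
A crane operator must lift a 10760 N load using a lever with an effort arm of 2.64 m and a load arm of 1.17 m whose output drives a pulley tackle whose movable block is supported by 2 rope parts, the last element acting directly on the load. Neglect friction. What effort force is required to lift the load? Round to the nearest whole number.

2384 N

Lever MA = effort arm / load arm = 2.64/1.17 = 2.2564.
Block-and-tackle MA = number of supporting rope parts = 2.
Combined ideal MA = 2.2564 × 2 = 4.5128.
Effort = load / MA = 10760 / 4.5128 = 2384.3 N.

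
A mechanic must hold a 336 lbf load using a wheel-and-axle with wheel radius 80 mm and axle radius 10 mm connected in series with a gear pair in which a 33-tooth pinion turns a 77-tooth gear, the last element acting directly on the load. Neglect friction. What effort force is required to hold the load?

18 lbf

Wheel-and-axle MA = R/r = 80/10 = 8.
Gear pair MA = 77/33 = 2.3333.
Combined ideal MA = 8 × 2.3333 = 18.667.
Effort = load / MA = 336 / 18.667 = 18 lbf.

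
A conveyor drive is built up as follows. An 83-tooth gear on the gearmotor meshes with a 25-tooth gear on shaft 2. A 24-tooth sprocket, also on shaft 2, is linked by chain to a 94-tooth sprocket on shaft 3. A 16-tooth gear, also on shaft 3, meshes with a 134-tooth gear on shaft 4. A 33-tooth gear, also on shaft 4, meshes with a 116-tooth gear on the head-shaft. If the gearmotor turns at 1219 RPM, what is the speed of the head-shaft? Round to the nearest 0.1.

35.1 RPM

gear mesh 25/83 = 0.3012 → 1219/0.3012 = 4047.1 RPM
chain 94/24 = 3.9167 → 4047.1/3.9167 = 1033.3 RPM
gear mesh 134/16 = 8.375 → 1033.3/8.375 = 123.38 RPM
gear mesh 116/33 = 3.5152 → 123.38/3.5152 = 35.099 RPM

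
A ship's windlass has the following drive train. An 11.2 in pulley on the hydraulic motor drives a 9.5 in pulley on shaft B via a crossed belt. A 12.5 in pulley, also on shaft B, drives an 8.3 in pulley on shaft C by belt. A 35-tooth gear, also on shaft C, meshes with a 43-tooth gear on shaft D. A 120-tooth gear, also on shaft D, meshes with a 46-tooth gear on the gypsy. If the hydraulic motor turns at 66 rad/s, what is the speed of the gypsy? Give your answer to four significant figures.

248.8 rad/s

Belt: ratio = 9.5/11.2 = 0.84821, so shaft B turns at 66 / 0.84821 = 77.811 rad/s.
Belt: ratio = 8.3/12.5 = 0.664, so shaft C turns at 77.811 / 0.664 = 117.18 rad/s.
Gear mesh: ratio = 43/35 = 1.2286, so shaft D turns at 117.18 / 1.2286 = 95.383 rad/s.
Gear mesh: ratio = 46/120 = 0.38333, so the gypsy turns at 95.383 / 0.38333 = 248.82 rad/s.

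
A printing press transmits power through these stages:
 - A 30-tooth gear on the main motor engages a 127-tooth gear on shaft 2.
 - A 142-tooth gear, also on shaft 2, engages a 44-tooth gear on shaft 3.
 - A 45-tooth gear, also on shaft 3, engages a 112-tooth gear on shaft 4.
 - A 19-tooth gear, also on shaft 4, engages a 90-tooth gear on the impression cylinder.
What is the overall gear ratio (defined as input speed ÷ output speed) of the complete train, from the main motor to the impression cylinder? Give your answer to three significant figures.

Each stage contributes driven/driver: gear mesh 127/30 = 4.2333, gear mesh 44/142 = 0.30986, gear mesh 112/45 = 2.4889, gear mesh 90/19 = 4.7368.
Overall: 4.2333 × 0.30986 × 2.4889 × 4.7368 = 15.465.

15.5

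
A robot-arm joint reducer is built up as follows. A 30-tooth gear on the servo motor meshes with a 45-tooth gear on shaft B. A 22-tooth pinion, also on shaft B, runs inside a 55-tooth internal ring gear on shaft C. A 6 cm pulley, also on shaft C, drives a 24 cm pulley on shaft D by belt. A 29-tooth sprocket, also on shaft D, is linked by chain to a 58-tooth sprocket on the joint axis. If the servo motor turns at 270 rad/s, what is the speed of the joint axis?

gear mesh 45/30 = 1.5 → 270/1.5 = 180 rad/s
internal gear 55/22 = 2.5 → 180/2.5 = 72 rad/s
belt 24/6 = 4 → 72/4 = 18 rad/s
chain 58/29 = 2 → 18/2 = 9 rad/s

9 rad/s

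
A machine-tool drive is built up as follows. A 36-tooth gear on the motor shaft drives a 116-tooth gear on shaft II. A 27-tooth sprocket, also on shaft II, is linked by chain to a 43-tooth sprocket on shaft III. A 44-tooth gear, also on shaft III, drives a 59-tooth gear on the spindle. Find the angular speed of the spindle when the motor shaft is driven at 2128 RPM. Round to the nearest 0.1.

gear mesh 116/36 = 3.2222 → 2128/3.2222 = 660.41 RPM
chain 43/27 = 1.5926 → 660.41/1.5926 = 414.68 RPM
gear mesh 59/44 = 1.3409 → 414.68/1.3409 = 309.25 RPM

309.3 RPM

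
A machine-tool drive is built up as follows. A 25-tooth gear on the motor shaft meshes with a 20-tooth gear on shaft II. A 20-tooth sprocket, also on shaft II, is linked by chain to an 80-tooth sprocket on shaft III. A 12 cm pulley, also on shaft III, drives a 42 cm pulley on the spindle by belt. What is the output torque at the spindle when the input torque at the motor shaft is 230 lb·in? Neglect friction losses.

2576 lb·in

After the gear mesh (20/25): 230 × 0.8 = 184 lb·in
After the chain (80/20): 184 × 4 = 736 lb·in
After the belt (42/12): 736 × 3.5 = 2576 lb·in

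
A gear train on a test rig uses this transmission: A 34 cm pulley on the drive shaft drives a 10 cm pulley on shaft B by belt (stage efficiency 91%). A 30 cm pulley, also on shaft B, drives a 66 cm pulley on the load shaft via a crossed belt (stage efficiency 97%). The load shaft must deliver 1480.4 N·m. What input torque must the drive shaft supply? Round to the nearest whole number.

Overall ratio R = 0.29412 × 2.2 = 0.64706; overall efficiency η = 0.91 × 0.97 = 0.8827.
Input torque = output torque / (R × η) = 1480.4 / (0.64706 × 0.8827) = 2591.9 N·m.

2592 N·m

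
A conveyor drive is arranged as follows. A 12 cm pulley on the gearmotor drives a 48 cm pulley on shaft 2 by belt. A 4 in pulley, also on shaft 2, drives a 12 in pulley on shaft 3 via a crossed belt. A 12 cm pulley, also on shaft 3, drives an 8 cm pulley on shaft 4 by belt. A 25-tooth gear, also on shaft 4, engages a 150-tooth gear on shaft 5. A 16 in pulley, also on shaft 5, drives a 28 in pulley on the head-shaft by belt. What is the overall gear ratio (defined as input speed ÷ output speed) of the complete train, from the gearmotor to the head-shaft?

84

Each stage contributes driven/driver: belt 48/12 = 4, belt 12/4 = 3, belt 8/12 = 0.66667, gear mesh 150/25 = 6, belt 28/16 = 1.75.
Overall: 4 × 3 × 0.66667 × 6 × 1.75 = 84.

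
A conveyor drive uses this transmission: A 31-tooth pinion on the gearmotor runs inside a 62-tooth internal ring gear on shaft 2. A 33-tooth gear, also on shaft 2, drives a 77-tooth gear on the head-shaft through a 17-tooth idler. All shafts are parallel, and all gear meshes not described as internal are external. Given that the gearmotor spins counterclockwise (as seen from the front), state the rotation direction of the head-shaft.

counterclockwise

the gearmotor → shaft 2: internal mesh, same direction → CCW.
shaft 2 → the head-shaft: driver → idler → driven is 2 external meshes, 2 reversals → CCW.
2 reversals in total — an even number — so the head-shaft turns the same way as the gearmotor.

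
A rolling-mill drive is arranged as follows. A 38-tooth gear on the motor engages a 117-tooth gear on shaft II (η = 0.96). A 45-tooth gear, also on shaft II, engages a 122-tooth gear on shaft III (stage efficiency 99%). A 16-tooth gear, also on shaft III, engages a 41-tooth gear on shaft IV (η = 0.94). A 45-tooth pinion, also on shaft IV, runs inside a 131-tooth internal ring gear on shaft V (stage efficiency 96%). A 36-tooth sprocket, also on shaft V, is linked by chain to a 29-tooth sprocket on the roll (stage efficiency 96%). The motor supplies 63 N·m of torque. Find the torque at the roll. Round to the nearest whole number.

2602 N·m

After the gear mesh (117/38): 63 × 3.0789 × 0.96 = 186.21 N·m
After the gear mesh (122/45): 186.21 × 2.7111 × 0.99 = 499.8 N·m
After the gear mesh (41/16): 499.8 × 2.5625 × 0.94 = 1203.9 N·m
After the internal gear (131/45): 1203.9 × 2.9111 × 0.96 = 3364.5 N·m
After the chain (29/36): 3364.5 × 0.80556 × 0.96 = 2601.9 N·m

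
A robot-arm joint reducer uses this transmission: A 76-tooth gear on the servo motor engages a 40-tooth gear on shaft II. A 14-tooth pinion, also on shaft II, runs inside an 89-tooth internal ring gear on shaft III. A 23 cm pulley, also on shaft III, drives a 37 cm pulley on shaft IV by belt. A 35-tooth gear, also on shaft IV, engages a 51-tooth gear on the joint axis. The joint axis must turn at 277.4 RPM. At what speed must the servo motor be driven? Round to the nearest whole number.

2176 RPM

Overall ratio R = 0.52632 × 6.3571 × 1.6087 × 1.4571 = 7.843.
Required input speed = output speed × R = 277.4 × 7.843 = 2175.7 RPM.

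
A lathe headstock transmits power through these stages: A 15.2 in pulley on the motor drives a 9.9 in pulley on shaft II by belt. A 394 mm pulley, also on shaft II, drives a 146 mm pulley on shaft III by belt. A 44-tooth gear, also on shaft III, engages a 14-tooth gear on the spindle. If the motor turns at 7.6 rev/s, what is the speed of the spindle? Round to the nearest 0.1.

99.0 rev/s

the motor → shaft II (belt, 9.9/15.2): 7.6 ÷ 0.65132 = 11.669 rev/s
shaft II → shaft III (belt, 146/394): 11.669 ÷ 0.37056 = 31.489 rev/s
shaft III → the spindle (gear mesh, 14/44): 31.489 ÷ 0.31818 = 98.967 rev/s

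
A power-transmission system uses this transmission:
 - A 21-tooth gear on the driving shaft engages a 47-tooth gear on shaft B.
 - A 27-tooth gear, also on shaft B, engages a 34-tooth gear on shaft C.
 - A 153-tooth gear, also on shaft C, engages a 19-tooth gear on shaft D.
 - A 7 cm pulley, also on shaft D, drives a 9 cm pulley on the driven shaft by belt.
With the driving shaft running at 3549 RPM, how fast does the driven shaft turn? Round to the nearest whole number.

7887 RPM

gear mesh 47/21 = 2.2381 → 3549/2.2381 = 1585.7 RPM
gear mesh 34/27 = 1.2593 → 1585.7/1.2593 = 1259.3 RPM
gear mesh 19/153 = 0.12418 → 1259.3/0.12418 = 10140 RPM
belt 9/7 = 1.2857 → 10140/1.2857 = 7886.9 RPM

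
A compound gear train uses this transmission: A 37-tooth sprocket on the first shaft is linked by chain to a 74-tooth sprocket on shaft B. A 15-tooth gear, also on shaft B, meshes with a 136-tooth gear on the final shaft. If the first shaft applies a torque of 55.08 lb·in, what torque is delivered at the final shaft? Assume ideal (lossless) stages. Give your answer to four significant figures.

chain 74/37 = 2 → τ = 55.08·2 = 110.16 lb·in
gear mesh 136/15 = 9.0667 → τ = 110.16·9.0667 = 998.78 lb·in

998.8 lb·in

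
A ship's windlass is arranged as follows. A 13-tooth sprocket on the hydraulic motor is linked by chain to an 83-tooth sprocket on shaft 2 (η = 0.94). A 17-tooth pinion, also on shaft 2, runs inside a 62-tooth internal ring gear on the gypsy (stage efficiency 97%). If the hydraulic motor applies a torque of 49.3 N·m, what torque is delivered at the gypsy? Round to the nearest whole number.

chain 83/13 = 6.3846 → τ = 49.3·6.3846·0.94 = 295.88 N·m
internal gear 62/17 = 3.6471 → τ = 295.88·3.6471·0.97 = 1046.7 N·m

1047 N·m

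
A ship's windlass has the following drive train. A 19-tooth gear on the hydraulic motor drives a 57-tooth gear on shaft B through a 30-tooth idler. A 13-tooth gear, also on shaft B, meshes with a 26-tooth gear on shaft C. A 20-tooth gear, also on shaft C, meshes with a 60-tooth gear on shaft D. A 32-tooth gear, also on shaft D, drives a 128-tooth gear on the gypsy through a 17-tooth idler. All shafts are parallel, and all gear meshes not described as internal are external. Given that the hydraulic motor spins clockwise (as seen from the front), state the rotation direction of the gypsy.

the hydraulic motor → shaft B: driver → idler → driven is 2 external meshes, 2 reversals → CW.
shaft B → shaft C: external mesh, 1 reversal → CCW.
shaft C → shaft D: external mesh, 1 reversal → CW.
shaft D → the gypsy: driver → idler → driven is 2 external meshes, 2 reversals → CW.
6 reversals in total — an even number — so the gypsy turns the same way as the hydraulic motor.

clockwise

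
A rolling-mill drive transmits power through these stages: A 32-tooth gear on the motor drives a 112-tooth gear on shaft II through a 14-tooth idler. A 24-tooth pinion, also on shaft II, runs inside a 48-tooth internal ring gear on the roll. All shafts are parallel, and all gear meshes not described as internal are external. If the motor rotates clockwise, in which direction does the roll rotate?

clockwise

the motor → shaft II: driver → idler → driven is 2 external meshes, 2 reversals → CW.
shaft II → the roll: internal mesh, same direction → CW.
2 reversals in total — an even number — so the roll turns the same way as the motor.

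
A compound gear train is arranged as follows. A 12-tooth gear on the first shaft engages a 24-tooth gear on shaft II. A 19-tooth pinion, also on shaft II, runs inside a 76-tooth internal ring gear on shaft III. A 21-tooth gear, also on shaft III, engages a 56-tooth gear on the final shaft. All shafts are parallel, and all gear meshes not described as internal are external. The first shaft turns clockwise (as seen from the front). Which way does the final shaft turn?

the first shaft → shaft II: external mesh, 1 reversal → CCW.
shaft II → shaft III: internal mesh, same direction → CCW.
shaft III → the final shaft: external mesh, 1 reversal → CW.
2 reversals in total — an even number — so the final shaft turns the same way as the first shaft.

clockwise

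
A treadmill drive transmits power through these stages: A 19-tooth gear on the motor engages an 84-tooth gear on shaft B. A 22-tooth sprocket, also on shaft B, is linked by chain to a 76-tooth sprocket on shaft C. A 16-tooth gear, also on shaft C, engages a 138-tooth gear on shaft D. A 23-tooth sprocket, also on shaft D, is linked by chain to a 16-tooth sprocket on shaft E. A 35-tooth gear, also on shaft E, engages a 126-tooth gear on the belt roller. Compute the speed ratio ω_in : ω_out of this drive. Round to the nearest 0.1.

329.9

Each stage contributes driven/driver: gear mesh 84/19 = 4.4211, chain 76/22 = 3.4545, gear mesh 138/16 = 8.625, chain 16/23 = 0.69565, gear mesh 126/35 = 3.6.
Overall: 4.4211 × 3.4545 × 8.625 × 0.69565 × 3.6 = 329.89.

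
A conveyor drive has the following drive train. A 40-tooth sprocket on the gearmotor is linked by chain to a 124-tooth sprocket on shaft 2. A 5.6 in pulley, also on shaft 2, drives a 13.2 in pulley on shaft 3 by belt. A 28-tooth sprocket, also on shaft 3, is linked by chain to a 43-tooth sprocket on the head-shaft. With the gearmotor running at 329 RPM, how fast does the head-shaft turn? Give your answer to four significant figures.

29.32 RPM

chain 124/40 = 3.1 → 329/3.1 = 106.13 RPM
belt 13.2/5.6 = 2.3571 → 106.13/2.3571 = 45.024 RPM
chain 43/28 = 1.5357 → 45.024/1.5357 = 29.318 RPM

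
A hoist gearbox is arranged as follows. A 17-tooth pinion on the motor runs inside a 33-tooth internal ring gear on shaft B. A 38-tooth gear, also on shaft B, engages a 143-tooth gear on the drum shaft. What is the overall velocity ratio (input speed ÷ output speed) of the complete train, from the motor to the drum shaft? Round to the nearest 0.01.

7.30

Each stage contributes driven/driver: internal gear 33/17 = 1.9412, gear mesh 143/38 = 3.7632.
Overall: 1.9412 × 3.7632 = 7.305.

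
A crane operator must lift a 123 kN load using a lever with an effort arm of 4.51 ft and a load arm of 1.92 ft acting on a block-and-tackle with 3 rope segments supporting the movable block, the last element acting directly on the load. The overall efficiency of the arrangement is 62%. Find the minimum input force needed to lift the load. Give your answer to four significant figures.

Lever MA = effort arm / load arm = 4.51/1.92 = 2.349.
Block-and-tackle MA = number of supporting rope parts = 3.
Combined ideal MA = 2.349 × 3 = 7.0469.
Actual MA = 7.0469 × 0.62 = 4.3691.
Effort = load / actual MA = 123 / 4.3691 = 28.152 kN.

28.15 kN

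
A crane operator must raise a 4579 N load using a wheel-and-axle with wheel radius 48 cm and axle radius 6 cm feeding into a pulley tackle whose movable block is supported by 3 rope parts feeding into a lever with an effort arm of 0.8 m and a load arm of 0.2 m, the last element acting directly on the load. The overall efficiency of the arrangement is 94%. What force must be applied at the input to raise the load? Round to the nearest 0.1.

50.7 N

Wheel-and-axle MA = R/r = 48/6 = 8.
Block-and-tackle MA = number of supporting rope parts = 3.
Lever MA = effort arm / load arm = 0.8/0.2 = 4.
Combined ideal MA = 8 × 3 × 4 = 96.
Actual MA = 96 × 0.94 = 90.24.
Effort = load / actual MA = 4579 / 90.24 = 50.742 N.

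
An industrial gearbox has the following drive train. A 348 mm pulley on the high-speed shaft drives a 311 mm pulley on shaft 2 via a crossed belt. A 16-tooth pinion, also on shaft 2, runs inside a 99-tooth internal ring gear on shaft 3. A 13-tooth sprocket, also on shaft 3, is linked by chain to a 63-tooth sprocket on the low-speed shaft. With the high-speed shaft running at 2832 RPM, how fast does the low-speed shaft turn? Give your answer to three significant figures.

106 RPM

the high-speed shaft → shaft 2 (belt, 311/348): 2832 ÷ 0.89368 = 3168.9 RPM
shaft 2 → shaft 3 (internal gear, 99/16): 3168.9 ÷ 6.1875 = 512.15 RPM
shaft 3 → the low-speed shaft (chain, 63/13): 512.15 ÷ 4.8462 = 105.68 RPM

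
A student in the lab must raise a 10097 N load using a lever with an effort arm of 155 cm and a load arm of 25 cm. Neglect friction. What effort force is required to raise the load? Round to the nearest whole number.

Lever MA = effort arm / load arm = 155/25 = 6.2.
Effort = load / MA = 10097 / 6.2 = 1628.5 N.

1629 N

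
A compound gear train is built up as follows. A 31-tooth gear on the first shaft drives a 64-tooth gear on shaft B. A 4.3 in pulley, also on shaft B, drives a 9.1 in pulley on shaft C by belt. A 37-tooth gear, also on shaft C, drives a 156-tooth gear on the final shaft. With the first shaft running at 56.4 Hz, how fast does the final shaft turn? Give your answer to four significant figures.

3.062 Hz

Gear mesh: ratio = 64/31 = 2.0645, so shaft B turns at 56.4 / 2.0645 = 27.319 Hz.
Belt: ratio = 9.1/4.3 = 2.1163, so shaft C turns at 27.319 / 2.1163 = 12.909 Hz.
Gear mesh: ratio = 156/37 = 4.2162, so the final shaft turns at 12.909 / 4.2162 = 3.0617 Hz.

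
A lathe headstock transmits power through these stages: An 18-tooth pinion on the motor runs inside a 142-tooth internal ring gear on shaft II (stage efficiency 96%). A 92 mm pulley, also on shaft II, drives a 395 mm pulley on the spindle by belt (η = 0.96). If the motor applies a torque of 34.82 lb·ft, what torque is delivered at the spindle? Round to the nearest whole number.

Internal gear: ratio = 142/18 = 7.8889; torque at shaft II = 34.82 × 7.8889 × 0.96 = 263.7 lb·ft.
Belt: ratio = 395/92 = 4.2935; torque at the spindle = 263.7 × 4.2935 × 0.96 = 1086.9 lb·ft.

1087 lb·ft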